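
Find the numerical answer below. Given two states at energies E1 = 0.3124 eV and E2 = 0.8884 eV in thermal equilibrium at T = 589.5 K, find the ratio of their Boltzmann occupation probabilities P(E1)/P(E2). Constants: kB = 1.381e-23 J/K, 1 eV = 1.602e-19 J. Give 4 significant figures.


Step 1: Compute energy difference dE = E1 - E2 = 0.3124 - 0.8884 = -0.576 eV
Step 2: Convert to Joules: dE_J = -0.576 * 1.602e-19 = -9.228e-20 J
Step 3: Compute exponent = -dE_J / (kB * T) = -(-9.228e-20) / (1.381e-23 * 589.5) = 11.33
Step 4: P(E1)/P(E2) = exp(11.33) = 8.367e+04

8.367e+04


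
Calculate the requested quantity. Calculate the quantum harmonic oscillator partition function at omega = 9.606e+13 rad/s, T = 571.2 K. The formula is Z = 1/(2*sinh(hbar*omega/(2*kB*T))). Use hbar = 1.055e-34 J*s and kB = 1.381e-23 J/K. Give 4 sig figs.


Step 1: Compute x = hbar*omega/(kB*T) = 1.055e-34*9.606e+13/(1.381e-23*571.2) = 1.285
Step 2: x/2 = 0.6424
Step 3: sinh(x/2) = 0.6875
Step 4: Z = 1/(2*0.6875) = 0.7273

0.7273


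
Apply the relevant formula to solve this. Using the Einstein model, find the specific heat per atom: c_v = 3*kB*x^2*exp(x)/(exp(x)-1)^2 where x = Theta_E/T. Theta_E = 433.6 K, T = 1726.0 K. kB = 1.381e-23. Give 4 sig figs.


Step 1: x = Theta_E/T = 433.6/1726.0 = 0.2512
Step 2: x^2 = 0.06311
Step 3: exp(x) = 1.286
Step 4: c_v = 3*1.381e-23*0.06311*1.286/(1.286-1)^2 = 4.121e-23

4.121e-23


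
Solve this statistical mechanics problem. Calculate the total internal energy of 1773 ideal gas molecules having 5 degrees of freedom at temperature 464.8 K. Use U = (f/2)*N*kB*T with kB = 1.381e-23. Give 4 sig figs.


Step 1: f/2 = 5/2 = 2.5
Step 2: N*kB*T = 1773*1.381e-23*464.8 = 1.138e-17
Step 3: U = 2.5 * 1.138e-17 = 2.845e-17 J

2.845e-17


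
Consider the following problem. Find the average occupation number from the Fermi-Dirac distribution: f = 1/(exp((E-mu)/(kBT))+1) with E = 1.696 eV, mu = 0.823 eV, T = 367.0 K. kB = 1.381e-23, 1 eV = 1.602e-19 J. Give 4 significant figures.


Step 1: (E - mu) = 1.696 - 0.823 = 0.873 eV
Step 2: Convert: (E-mu)*eV = 1.399e-19 J
Step 3: x = (E-mu)*eV/(kB*T) = 27.59
Step 4: f = 1/(exp(27.59)+1) = 1.038e-12

1.038e-12


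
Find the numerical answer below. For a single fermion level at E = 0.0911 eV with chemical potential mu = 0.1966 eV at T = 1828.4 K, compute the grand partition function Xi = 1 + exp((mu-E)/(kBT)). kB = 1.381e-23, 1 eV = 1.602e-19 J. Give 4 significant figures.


Step 1: (mu - E) = 0.1966 - 0.0911 = 0.1055 eV
Step 2: x = (mu-E)*eV/(kB*T) = 0.1055*1.602e-19/(1.381e-23*1828.4) = 0.6693
Step 3: exp(x) = 1.953
Step 4: Xi = 1 + 1.953 = 2.953

2.953


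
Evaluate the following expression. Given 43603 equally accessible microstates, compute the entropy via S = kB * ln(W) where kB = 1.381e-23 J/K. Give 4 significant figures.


Step 1: ln(W) = ln(43603) = 10.68
Step 2: S = kB * ln(W) = 1.381e-23 * 10.68
Step 3: S = 1.475e-22 J/K

1.475e-22


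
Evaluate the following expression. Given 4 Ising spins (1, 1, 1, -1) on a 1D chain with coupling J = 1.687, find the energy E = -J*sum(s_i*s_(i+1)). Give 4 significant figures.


Step 1: Nearest-neighbor products: 1, 1, -1
Step 2: Sum of products = 1
Step 3: E = -1.687 * 1 = -1.687

-1.687


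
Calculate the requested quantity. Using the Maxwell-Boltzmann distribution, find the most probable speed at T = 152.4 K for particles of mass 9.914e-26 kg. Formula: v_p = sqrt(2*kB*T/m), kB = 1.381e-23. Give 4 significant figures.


Step 1: Numerator = 2*kB*T = 2*1.381e-23*152.4 = 4.209e-21
Step 2: Ratio = 4.209e-21 / 9.914e-26 = 4.246e+04
Step 3: v_p = sqrt(4.246e+04) = 206.1 m/s

206.1


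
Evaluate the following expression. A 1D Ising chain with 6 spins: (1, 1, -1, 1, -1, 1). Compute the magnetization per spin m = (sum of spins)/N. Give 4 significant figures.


Step 1: Count up spins (+1): 4, down spins (-1): 2
Step 2: Total magnetization M = 4 - 2 = 2
Step 3: m = M/N = 2/6 = 0.3333

0.3333


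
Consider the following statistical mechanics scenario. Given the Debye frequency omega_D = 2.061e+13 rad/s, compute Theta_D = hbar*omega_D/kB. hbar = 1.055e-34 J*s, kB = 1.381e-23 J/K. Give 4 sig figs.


Step 1: hbar*omega_D = 1.055e-34 * 2.061e+13 = 2.174e-21 J
Step 2: Theta_D = 2.174e-21 / 1.381e-23
Step 3: Theta_D = 157.4 K

157.4


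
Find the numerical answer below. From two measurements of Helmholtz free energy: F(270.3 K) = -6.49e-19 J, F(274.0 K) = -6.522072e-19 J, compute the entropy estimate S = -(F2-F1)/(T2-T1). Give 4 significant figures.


Step 1: dF = F2 - F1 = -6.522072e-19 - (-6.49e-19) = -3.2072e-21 J
Step 2: dT = T2 - T1 = 274.0 - 270.3 = 3.7 K
Step 3: S = -dF/dT = -(-3.2072e-21)/3.7 = 8.668e-22 J/K

8.668e-22


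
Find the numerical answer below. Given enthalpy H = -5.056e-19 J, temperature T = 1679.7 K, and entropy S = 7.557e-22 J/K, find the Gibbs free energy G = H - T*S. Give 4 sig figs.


Step 1: T*S = 1679.7 * 7.557e-22 = 1.269e-18 J
Step 2: G = H - T*S = -5.056e-19 - 1.269e-18
Step 3: G = -1.775e-18 J

-1.775e-18


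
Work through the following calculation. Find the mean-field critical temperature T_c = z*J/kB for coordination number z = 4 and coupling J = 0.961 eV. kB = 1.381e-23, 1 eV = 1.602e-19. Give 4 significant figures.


Step 1: z*J = 4*0.961 = 3.844 eV
Step 2: Convert to Joules: 3.844*1.602e-19 = 6.158e-19 J
Step 3: T_c = 6.158e-19 / 1.381e-23 = 4.459e+04 K

4.459e+04


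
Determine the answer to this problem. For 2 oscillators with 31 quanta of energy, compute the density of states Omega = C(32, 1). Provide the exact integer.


Step 1: Use binomial coefficient C(32, 1)
Step 2: Numerator = 32! / 31!
Step 3: Denominator = 1!
Step 4: Omega = 32

32


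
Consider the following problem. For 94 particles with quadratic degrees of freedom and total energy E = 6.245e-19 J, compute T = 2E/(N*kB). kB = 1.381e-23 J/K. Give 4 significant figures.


Step 1: Numerator = 2*E = 2*6.245e-19 = 1.249e-18 J
Step 2: Denominator = N*kB = 94*1.381e-23 = 1.298e-21
Step 3: T = 1.249e-18 / 1.298e-21 = 962.1 K

962.1


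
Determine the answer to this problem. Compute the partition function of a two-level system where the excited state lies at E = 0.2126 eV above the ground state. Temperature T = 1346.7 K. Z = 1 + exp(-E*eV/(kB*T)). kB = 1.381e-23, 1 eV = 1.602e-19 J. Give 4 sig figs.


Step 1: Compute beta*E = E*eV/(kB*T) = 0.2126*1.602e-19/(1.381e-23*1346.7) = 1.831
Step 2: exp(-beta*E) = exp(-1.831) = 0.1602
Step 3: Z = 1 + 0.1602 = 1.16

1.16


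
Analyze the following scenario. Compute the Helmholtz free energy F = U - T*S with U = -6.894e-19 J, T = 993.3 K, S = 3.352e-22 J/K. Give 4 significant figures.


Step 1: T*S = 993.3 * 3.352e-22 = 3.33e-19 J
Step 2: F = U - T*S = -6.894e-19 - 3.33e-19
Step 3: F = -1.022e-18 J

-1.022e-18


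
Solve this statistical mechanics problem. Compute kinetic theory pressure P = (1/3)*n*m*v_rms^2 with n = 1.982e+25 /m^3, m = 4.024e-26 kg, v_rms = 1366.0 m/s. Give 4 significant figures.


Step 1: v_rms^2 = 1366.0^2 = 1.866e+06
Step 2: n*m = 1.982e+25*4.024e-26 = 0.7976
Step 3: P = (1/3)*0.7976*1.866e+06 = 4.961e+05 Pa

4.961e+05


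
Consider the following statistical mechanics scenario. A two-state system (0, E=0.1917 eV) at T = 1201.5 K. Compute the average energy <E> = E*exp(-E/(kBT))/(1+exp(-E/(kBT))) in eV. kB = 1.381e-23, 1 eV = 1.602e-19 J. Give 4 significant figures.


Step 1: beta*E = 0.1917*1.602e-19/(1.381e-23*1201.5) = 1.851
Step 2: exp(-beta*E) = 0.1571
Step 3: <E> = 0.1917*0.1571/(1+0.1571) = 0.02603 eV

0.02603


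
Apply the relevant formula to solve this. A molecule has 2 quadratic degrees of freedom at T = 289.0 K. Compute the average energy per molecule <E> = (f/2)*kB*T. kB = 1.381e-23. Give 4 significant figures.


Step 1: f/2 = 2/2 = 1
Step 2: kB*T = 1.381e-23 * 289.0 = 3.991e-21
Step 3: <E> = 1 * 3.991e-21 = 3.991e-21 J

3.991e-21


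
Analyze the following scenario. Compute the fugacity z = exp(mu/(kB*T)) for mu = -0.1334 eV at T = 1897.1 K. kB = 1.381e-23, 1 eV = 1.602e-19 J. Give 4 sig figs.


Step 1: Convert mu to Joules: -0.1334*1.602e-19 = -2.137e-20 J
Step 2: kB*T = 1.381e-23*1897.1 = 2.62e-20 J
Step 3: mu/(kB*T) = -0.8157
Step 4: z = exp(-0.8157) = 0.4423

0.4423


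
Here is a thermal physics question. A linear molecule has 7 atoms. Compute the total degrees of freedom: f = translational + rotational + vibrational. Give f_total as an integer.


Step 1: Translational DOF = 3
Step 2: Rotational DOF (linear) = 2
Step 3: Vibrational DOF = 3*7 - 5 = 16
Step 4: Total = 3 + 2 + 16 = 21

21


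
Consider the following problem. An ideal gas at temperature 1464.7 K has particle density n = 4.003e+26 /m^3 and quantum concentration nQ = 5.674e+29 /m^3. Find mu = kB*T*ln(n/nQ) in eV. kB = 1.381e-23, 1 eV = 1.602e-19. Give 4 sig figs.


Step 1: n/nQ = 4.003e+26/5.674e+29 = 0.0007055
Step 2: ln(n/nQ) = -7.257
Step 3: mu = kB*T*ln(n/nQ) = 2.023e-20*-7.257 = -1.468e-19 J
Step 4: Convert to eV: -1.468e-19/1.602e-19 = -0.9162 eV

-0.9162


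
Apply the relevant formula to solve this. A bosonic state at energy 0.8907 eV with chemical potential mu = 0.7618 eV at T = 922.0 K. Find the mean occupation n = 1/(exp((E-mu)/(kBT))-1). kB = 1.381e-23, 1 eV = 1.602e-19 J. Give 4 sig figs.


Step 1: (E - mu) = 0.1289 eV
Step 2: x = (E-mu)*eV/(kB*T) = 0.1289*1.602e-19/(1.381e-23*922.0) = 1.622
Step 3: exp(x) = 5.062
Step 4: n = 1/(exp(x)-1) = 0.2462

0.2462


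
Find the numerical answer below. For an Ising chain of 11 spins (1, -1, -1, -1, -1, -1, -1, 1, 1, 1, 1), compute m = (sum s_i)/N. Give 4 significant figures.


Step 1: Count up spins (+1): 5, down spins (-1): 6
Step 2: Total magnetization M = 5 - 6 = -1
Step 3: m = M/N = -1/11 = -0.09091

-0.09091


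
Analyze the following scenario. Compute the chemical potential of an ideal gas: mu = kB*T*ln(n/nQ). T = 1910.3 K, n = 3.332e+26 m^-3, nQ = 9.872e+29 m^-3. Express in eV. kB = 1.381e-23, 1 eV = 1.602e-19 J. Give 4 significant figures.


Step 1: n/nQ = 3.332e+26/9.872e+29 = 0.0003375
Step 2: ln(n/nQ) = -7.994
Step 3: mu = kB*T*ln(n/nQ) = 2.638e-20*-7.994 = -2.109e-19 J
Step 4: Convert to eV: -2.109e-19/1.602e-19 = -1.316 eV

-1.316


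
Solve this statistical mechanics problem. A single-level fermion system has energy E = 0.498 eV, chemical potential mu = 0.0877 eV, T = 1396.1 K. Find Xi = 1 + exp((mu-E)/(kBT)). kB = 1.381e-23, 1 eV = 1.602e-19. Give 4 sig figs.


Step 1: (mu - E) = 0.0877 - 0.498 = -0.4103 eV
Step 2: x = (mu-E)*eV/(kB*T) = -0.4103*1.602e-19/(1.381e-23*1396.1) = -3.409
Step 3: exp(x) = 0.03307
Step 4: Xi = 1 + 0.03307 = 1.033

1.033


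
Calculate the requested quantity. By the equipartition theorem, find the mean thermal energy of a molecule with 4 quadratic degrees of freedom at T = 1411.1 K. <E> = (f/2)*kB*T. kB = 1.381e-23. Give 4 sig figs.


Step 1: f/2 = 4/2 = 2
Step 2: kB*T = 1.381e-23 * 1411.1 = 1.949e-20
Step 3: <E> = 2 * 1.949e-20 = 3.897e-20 J

3.897e-20


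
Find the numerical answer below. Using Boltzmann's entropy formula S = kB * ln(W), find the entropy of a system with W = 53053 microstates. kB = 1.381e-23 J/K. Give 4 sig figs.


Step 1: ln(W) = ln(53053) = 10.88
Step 2: S = kB * ln(W) = 1.381e-23 * 10.88
Step 3: S = 1.502e-22 J/K

1.502e-22


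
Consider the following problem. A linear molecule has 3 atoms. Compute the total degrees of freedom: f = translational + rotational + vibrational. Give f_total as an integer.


Step 1: Translational DOF = 3
Step 2: Rotational DOF (linear) = 2
Step 3: Vibrational DOF = 3*3 - 5 = 4
Step 4: Total = 3 + 2 + 4 = 9

9


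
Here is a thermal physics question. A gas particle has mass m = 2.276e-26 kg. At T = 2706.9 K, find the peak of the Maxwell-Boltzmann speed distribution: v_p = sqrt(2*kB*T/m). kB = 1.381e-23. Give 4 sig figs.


Step 1: Numerator = 2*kB*T = 2*1.381e-23*2706.9 = 7.476e-20
Step 2: Ratio = 7.476e-20 / 2.276e-26 = 3.285e+06
Step 3: v_p = sqrt(3.285e+06) = 1812 m/s

1812


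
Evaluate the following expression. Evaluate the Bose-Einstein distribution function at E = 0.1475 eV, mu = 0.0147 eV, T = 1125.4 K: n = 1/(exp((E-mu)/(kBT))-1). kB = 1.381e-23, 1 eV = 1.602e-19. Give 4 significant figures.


Step 1: (E - mu) = 0.1328 eV
Step 2: x = (E-mu)*eV/(kB*T) = 0.1328*1.602e-19/(1.381e-23*1125.4) = 1.369
Step 3: exp(x) = 3.931
Step 4: n = 1/(exp(x)-1) = 0.3412

0.3412


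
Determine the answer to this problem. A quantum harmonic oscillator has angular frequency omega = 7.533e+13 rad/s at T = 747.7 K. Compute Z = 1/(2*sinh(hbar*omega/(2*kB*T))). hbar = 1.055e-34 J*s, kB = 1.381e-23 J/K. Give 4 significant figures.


Step 1: Compute x = hbar*omega/(kB*T) = 1.055e-34*7.533e+13/(1.381e-23*747.7) = 0.7697
Step 2: x/2 = 0.3848
Step 3: sinh(x/2) = 0.3944
Step 4: Z = 1/(2*0.3944) = 1.268

1.268


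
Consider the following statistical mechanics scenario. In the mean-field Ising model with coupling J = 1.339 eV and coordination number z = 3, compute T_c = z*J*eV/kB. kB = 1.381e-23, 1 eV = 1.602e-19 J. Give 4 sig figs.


Step 1: z*J = 3*1.339 = 4.017 eV
Step 2: Convert to Joules: 4.017*1.602e-19 = 6.435e-19 J
Step 3: T_c = 6.435e-19 / 1.381e-23 = 4.66e+04 K

4.66e+04


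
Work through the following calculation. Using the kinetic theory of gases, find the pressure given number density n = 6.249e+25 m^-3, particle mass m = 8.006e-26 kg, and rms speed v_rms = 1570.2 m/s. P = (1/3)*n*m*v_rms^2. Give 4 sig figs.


Step 1: v_rms^2 = 1570.2^2 = 2.466e+06
Step 2: n*m = 6.249e+25*8.006e-26 = 5.003
Step 3: P = (1/3)*5.003*2.466e+06 = 4.112e+06 Pa

4.112e+06


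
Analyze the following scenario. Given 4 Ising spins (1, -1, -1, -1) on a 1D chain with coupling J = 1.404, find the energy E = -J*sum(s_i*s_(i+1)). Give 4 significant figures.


Step 1: Nearest-neighbor products: -1, 1, 1
Step 2: Sum of products = 1
Step 3: E = -1.404 * 1 = -1.404

-1.404


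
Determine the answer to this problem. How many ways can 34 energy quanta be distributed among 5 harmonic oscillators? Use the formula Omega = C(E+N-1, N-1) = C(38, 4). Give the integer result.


Step 1: Use binomial coefficient C(38, 4)
Step 2: Numerator = 38! / 34!
Step 3: Denominator = 4!
Step 4: Omega = 73815

73815


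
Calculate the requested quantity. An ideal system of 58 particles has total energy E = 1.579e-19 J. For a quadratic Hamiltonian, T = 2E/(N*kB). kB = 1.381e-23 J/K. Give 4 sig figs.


Step 1: Numerator = 2*E = 2*1.579e-19 = 3.158e-19 J
Step 2: Denominator = N*kB = 58*1.381e-23 = 8.01e-22
Step 3: T = 3.158e-19 / 8.01e-22 = 394.3 K

394.3


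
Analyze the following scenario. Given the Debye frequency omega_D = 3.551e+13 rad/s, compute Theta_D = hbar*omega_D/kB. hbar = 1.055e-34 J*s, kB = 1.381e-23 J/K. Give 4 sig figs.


Step 1: hbar*omega_D = 1.055e-34 * 3.551e+13 = 3.746e-21 J
Step 2: Theta_D = 3.746e-21 / 1.381e-23
Step 3: Theta_D = 271.3 K

271.3


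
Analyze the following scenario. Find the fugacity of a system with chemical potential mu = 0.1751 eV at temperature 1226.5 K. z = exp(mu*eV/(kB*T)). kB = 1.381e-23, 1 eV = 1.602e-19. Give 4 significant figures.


Step 1: Convert mu to Joules: 0.1751*1.602e-19 = 2.805e-20 J
Step 2: kB*T = 1.381e-23*1226.5 = 1.694e-20 J
Step 3: mu/(kB*T) = 1.656
Step 4: z = exp(1.656) = 5.239

5.239


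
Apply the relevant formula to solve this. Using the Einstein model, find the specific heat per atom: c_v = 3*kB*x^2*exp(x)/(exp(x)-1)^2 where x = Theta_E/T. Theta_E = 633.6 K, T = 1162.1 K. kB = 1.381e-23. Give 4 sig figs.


Step 1: x = Theta_E/T = 633.6/1162.1 = 0.5452
Step 2: x^2 = 0.2973
Step 3: exp(x) = 1.725
Step 4: c_v = 3*1.381e-23*0.2973*1.725/(1.725-1)^2 = 4.042e-23

4.042e-23


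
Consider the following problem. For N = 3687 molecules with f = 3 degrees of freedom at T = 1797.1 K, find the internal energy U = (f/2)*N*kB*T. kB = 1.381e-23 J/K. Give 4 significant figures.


Step 1: f/2 = 3/2 = 1.5
Step 2: N*kB*T = 3687*1.381e-23*1797.1 = 9.15e-17
Step 3: U = 1.5 * 9.15e-17 = 1.373e-16 J

1.373e-16


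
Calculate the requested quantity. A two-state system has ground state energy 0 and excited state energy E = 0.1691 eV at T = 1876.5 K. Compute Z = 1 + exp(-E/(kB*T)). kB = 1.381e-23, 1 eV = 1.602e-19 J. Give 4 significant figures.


Step 1: Compute beta*E = E*eV/(kB*T) = 0.1691*1.602e-19/(1.381e-23*1876.5) = 1.045
Step 2: exp(-beta*E) = exp(-1.045) = 0.3516
Step 3: Z = 1 + 0.3516 = 1.352

1.352


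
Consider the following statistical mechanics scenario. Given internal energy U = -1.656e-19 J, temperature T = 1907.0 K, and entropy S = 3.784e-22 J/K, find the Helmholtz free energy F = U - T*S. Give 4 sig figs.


Step 1: T*S = 1907.0 * 3.784e-22 = 7.216e-19 J
Step 2: F = U - T*S = -1.656e-19 - 7.216e-19
Step 3: F = -8.872e-19 J

-8.872e-19


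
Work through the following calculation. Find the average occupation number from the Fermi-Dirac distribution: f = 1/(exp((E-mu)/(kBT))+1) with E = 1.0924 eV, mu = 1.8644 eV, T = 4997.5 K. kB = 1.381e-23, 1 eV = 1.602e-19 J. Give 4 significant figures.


Step 1: (E - mu) = 1.0924 - 1.8644 = -0.772 eV
Step 2: Convert: (E-mu)*eV = -1.237e-19 J
Step 3: x = (E-mu)*eV/(kB*T) = -1.792
Step 4: f = 1/(exp(-1.792)+1) = 0.8572

0.8572


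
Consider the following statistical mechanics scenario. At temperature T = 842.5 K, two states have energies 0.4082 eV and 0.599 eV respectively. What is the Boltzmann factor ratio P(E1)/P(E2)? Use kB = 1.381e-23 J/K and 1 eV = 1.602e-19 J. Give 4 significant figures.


Step 1: Compute energy difference dE = E1 - E2 = 0.4082 - 0.599 = -0.1908 eV
Step 2: Convert to Joules: dE_J = -0.1908 * 1.602e-19 = -3.057e-20 J
Step 3: Compute exponent = -dE_J / (kB * T) = -(-3.057e-20) / (1.381e-23 * 842.5) = 2.627
Step 4: P(E1)/P(E2) = exp(2.627) = 13.83

13.83


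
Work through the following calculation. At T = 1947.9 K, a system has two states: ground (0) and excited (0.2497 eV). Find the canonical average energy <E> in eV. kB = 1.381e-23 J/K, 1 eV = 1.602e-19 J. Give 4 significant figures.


Step 1: beta*E = 0.2497*1.602e-19/(1.381e-23*1947.9) = 1.487
Step 2: exp(-beta*E) = 0.226
Step 3: <E> = 0.2497*0.226/(1+0.226) = 0.04604 eV

0.04604


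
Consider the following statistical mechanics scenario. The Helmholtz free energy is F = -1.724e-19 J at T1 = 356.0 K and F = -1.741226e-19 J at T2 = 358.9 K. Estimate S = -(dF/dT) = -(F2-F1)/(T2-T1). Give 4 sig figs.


Step 1: dF = F2 - F1 = -1.741226e-19 - (-1.724e-19) = -1.7226e-21 J
Step 2: dT = T2 - T1 = 358.9 - 356.0 = 2.9 K
Step 3: S = -dF/dT = -(-1.7226e-21)/2.9 = 5.94e-22 J/K

5.94e-22


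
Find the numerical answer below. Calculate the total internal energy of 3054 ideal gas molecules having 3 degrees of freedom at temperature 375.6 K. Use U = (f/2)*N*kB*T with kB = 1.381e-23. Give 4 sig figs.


Step 1: f/2 = 3/2 = 1.5
Step 2: N*kB*T = 3054*1.381e-23*375.6 = 1.584e-17
Step 3: U = 1.5 * 1.584e-17 = 2.376e-17 J

2.376e-17


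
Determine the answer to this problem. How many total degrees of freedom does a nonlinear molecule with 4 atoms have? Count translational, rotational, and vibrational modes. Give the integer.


Step 1: Translational DOF = 3
Step 2: Rotational DOF (nonlinear) = 3
Step 3: Vibrational DOF = 3*4 - 6 = 6
Step 4: Total = 3 + 3 + 6 = 12

12


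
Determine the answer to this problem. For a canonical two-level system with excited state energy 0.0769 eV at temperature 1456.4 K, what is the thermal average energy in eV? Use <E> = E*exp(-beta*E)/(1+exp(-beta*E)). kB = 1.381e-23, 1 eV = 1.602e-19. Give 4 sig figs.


Step 1: beta*E = 0.0769*1.602e-19/(1.381e-23*1456.4) = 0.6125
Step 2: exp(-beta*E) = 0.542
Step 3: <E> = 0.0769*0.542/(1+0.542) = 0.02703 eV

0.02703


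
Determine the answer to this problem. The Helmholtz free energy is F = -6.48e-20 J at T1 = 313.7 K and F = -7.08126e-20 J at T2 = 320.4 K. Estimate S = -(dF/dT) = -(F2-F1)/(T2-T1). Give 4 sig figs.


Step 1: dF = F2 - F1 = -7.08126e-20 - (-6.48e-20) = -6.0126e-21 J
Step 2: dT = T2 - T1 = 320.4 - 313.7 = 6.7 K
Step 3: S = -dF/dT = -(-6.0126e-21)/6.7 = 8.974e-22 J/K

8.974e-22


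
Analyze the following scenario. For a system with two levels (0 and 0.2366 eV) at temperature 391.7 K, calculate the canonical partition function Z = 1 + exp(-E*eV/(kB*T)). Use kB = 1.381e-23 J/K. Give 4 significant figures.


Step 1: Compute beta*E = E*eV/(kB*T) = 0.2366*1.602e-19/(1.381e-23*391.7) = 7.007
Step 2: exp(-beta*E) = exp(-7.007) = 0.0009056
Step 3: Z = 1 + 0.0009056 = 1.001

1.001


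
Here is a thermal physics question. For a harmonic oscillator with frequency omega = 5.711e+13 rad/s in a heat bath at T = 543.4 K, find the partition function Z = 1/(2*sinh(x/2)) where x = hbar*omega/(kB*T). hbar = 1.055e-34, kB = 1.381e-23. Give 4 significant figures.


Step 1: Compute x = hbar*omega/(kB*T) = 1.055e-34*5.711e+13/(1.381e-23*543.4) = 0.8029
Step 2: x/2 = 0.4014
Step 3: sinh(x/2) = 0.4123
Step 4: Z = 1/(2*0.4123) = 1.213

1.213


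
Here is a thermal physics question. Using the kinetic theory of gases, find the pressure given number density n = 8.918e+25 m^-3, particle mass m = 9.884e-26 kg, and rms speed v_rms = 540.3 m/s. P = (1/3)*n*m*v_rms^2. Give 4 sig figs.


Step 1: v_rms^2 = 540.3^2 = 2.919e+05
Step 2: n*m = 8.918e+25*9.884e-26 = 8.815
Step 3: P = (1/3)*8.815*2.919e+05 = 8.577e+05 Pa

8.577e+05


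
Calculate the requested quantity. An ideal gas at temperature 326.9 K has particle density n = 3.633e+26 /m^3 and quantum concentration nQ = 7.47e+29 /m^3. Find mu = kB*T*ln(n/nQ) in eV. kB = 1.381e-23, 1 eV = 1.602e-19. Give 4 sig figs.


Step 1: n/nQ = 3.633e+26/7.47e+29 = 0.0004863
Step 2: ln(n/nQ) = -7.629
Step 3: mu = kB*T*ln(n/nQ) = 4.514e-21*-7.629 = -3.444e-20 J
Step 4: Convert to eV: -3.444e-20/1.602e-19 = -0.215 eV

-0.215


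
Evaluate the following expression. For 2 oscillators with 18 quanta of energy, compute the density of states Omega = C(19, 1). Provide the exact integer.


Step 1: Use binomial coefficient C(19, 1)
Step 2: Numerator = 19! / 18!
Step 3: Denominator = 1!
Step 4: Omega = 19

19


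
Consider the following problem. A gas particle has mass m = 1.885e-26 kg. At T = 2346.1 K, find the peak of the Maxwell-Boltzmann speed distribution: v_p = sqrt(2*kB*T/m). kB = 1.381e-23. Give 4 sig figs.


Step 1: Numerator = 2*kB*T = 2*1.381e-23*2346.1 = 6.48e-20
Step 2: Ratio = 6.48e-20 / 1.885e-26 = 3.438e+06
Step 3: v_p = sqrt(3.438e+06) = 1854 m/s

1854


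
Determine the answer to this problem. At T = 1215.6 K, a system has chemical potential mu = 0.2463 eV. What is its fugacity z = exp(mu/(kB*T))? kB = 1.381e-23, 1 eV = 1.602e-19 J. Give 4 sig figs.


Step 1: Convert mu to Joules: 0.2463*1.602e-19 = 3.946e-20 J
Step 2: kB*T = 1.381e-23*1215.6 = 1.679e-20 J
Step 3: mu/(kB*T) = 2.35
Step 4: z = exp(2.35) = 10.49

10.49


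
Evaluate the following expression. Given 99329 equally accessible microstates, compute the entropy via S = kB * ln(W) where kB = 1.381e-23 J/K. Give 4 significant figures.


Step 1: ln(W) = ln(99329) = 11.51
Step 2: S = kB * ln(W) = 1.381e-23 * 11.51
Step 3: S = 1.589e-22 J/K

1.589e-22


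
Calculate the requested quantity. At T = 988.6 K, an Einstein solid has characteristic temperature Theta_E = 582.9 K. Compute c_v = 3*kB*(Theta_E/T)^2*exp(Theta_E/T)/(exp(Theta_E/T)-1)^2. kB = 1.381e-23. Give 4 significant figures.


Step 1: x = Theta_E/T = 582.9/988.6 = 0.5896
Step 2: x^2 = 0.3477
Step 3: exp(x) = 1.803
Step 4: c_v = 3*1.381e-23*0.3477*1.803/(1.803-1)^2 = 4.025e-23

4.025e-23


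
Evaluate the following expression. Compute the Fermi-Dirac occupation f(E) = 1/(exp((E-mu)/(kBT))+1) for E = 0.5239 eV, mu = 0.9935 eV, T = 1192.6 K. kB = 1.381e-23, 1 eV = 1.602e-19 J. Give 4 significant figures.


Step 1: (E - mu) = 0.5239 - 0.9935 = -0.4696 eV
Step 2: Convert: (E-mu)*eV = -7.523e-20 J
Step 3: x = (E-mu)*eV/(kB*T) = -4.568
Step 4: f = 1/(exp(-4.568)+1) = 0.9897

0.9897


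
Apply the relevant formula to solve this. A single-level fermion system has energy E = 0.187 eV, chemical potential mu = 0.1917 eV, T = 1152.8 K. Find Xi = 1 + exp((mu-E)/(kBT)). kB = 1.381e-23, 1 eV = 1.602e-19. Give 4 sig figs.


Step 1: (mu - E) = 0.1917 - 0.187 = 0.0047 eV
Step 2: x = (mu-E)*eV/(kB*T) = 0.0047*1.602e-19/(1.381e-23*1152.8) = 0.04729
Step 3: exp(x) = 1.048
Step 4: Xi = 1 + 1.048 = 2.048

2.048


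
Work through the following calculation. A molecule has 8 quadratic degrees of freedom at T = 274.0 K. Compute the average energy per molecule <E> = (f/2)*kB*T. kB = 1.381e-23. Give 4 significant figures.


Step 1: f/2 = 8/2 = 4
Step 2: kB*T = 1.381e-23 * 274.0 = 3.784e-21
Step 3: <E> = 4 * 3.784e-21 = 1.514e-20 J

1.514e-20


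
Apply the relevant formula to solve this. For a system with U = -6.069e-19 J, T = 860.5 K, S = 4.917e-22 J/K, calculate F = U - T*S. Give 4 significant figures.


Step 1: T*S = 860.5 * 4.917e-22 = 4.231e-19 J
Step 2: F = U - T*S = -6.069e-19 - 4.231e-19
Step 3: F = -1.03e-18 J

-1.03e-18


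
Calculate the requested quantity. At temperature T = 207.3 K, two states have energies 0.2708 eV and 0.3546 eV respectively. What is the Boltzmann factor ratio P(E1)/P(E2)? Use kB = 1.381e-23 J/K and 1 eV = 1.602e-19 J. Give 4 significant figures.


Step 1: Compute energy difference dE = E1 - E2 = 0.2708 - 0.3546 = -0.0838 eV
Step 2: Convert to Joules: dE_J = -0.0838 * 1.602e-19 = -1.342e-20 J
Step 3: Compute exponent = -dE_J / (kB * T) = -(-1.342e-20) / (1.381e-23 * 207.3) = 4.689
Step 4: P(E1)/P(E2) = exp(4.689) = 108.8

108.8


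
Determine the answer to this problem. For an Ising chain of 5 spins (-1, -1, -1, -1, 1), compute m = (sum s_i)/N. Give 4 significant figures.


Step 1: Count up spins (+1): 1, down spins (-1): 4
Step 2: Total magnetization M = 1 - 4 = -3
Step 3: m = M/N = -3/5 = -0.6

-0.6


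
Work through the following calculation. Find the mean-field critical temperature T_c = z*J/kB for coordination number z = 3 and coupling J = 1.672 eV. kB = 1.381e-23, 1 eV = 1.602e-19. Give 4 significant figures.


Step 1: z*J = 3*1.672 = 5.016 eV
Step 2: Convert to Joules: 5.016*1.602e-19 = 8.036e-19 J
Step 3: T_c = 8.036e-19 / 1.381e-23 = 5.819e+04 K

5.819e+04


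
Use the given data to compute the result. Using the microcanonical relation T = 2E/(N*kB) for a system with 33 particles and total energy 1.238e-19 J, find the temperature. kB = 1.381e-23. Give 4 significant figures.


Step 1: Numerator = 2*E = 2*1.238e-19 = 2.476e-19 J
Step 2: Denominator = N*kB = 33*1.381e-23 = 4.557e-22
Step 3: T = 2.476e-19 / 4.557e-22 = 543.3 K

543.3


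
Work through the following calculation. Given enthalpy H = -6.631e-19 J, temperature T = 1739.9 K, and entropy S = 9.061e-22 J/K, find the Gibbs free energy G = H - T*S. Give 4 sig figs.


Step 1: T*S = 1739.9 * 9.061e-22 = 1.577e-18 J
Step 2: G = H - T*S = -6.631e-19 - 1.577e-18
Step 3: G = -2.24e-18 J

-2.24e-18


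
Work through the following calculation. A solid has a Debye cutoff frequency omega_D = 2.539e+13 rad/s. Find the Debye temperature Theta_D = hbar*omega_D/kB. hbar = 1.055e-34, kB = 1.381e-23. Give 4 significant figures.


Step 1: hbar*omega_D = 1.055e-34 * 2.539e+13 = 2.679e-21 J
Step 2: Theta_D = 2.679e-21 / 1.381e-23
Step 3: Theta_D = 194 K

194


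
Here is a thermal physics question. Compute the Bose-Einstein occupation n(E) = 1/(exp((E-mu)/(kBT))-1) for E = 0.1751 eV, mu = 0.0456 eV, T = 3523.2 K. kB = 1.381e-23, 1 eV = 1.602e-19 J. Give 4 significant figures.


Step 1: (E - mu) = 0.1295 eV
Step 2: x = (E-mu)*eV/(kB*T) = 0.1295*1.602e-19/(1.381e-23*3523.2) = 0.4264
Step 3: exp(x) = 1.532
Step 4: n = 1/(exp(x)-1) = 1.881

1.881


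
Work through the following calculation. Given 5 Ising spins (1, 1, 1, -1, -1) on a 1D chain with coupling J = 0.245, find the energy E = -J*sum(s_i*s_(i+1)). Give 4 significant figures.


Step 1: Nearest-neighbor products: 1, 1, -1, 1
Step 2: Sum of products = 2
Step 3: E = -0.245 * 2 = -0.49

-0.49


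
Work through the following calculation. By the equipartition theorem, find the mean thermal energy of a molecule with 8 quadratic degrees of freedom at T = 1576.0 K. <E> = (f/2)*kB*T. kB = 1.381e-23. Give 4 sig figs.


Step 1: f/2 = 8/2 = 4
Step 2: kB*T = 1.381e-23 * 1576.0 = 2.176e-20
Step 3: <E> = 4 * 2.176e-20 = 8.706e-20 J

8.706e-20


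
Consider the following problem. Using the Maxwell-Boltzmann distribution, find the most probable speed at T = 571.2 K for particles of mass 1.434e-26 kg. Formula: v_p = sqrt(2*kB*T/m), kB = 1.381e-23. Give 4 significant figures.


Step 1: Numerator = 2*kB*T = 2*1.381e-23*571.2 = 1.578e-20
Step 2: Ratio = 1.578e-20 / 1.434e-26 = 1.1e+06
Step 3: v_p = sqrt(1.1e+06) = 1049 m/s

1049


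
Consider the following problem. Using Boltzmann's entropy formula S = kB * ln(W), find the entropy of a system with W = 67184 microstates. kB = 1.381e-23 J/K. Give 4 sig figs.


Step 1: ln(W) = ln(67184) = 11.12
Step 2: S = kB * ln(W) = 1.381e-23 * 11.12
Step 3: S = 1.535e-22 J/K

1.535e-22


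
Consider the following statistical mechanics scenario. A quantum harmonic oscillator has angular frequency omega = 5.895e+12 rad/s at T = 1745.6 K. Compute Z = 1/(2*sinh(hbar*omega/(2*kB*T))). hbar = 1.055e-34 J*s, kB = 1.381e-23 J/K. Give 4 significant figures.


Step 1: Compute x = hbar*omega/(kB*T) = 1.055e-34*5.895e+12/(1.381e-23*1745.6) = 0.0258
Step 2: x/2 = 0.0129
Step 3: sinh(x/2) = 0.0129
Step 4: Z = 1/(2*0.0129) = 38.76

38.76


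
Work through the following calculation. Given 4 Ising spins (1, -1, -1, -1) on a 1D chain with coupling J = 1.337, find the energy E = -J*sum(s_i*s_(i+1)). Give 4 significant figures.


Step 1: Nearest-neighbor products: -1, 1, 1
Step 2: Sum of products = 1
Step 3: E = -1.337 * 1 = -1.337

-1.337


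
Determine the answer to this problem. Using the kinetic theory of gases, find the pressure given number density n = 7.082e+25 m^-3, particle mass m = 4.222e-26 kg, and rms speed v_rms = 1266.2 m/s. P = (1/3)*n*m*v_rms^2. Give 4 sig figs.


Step 1: v_rms^2 = 1266.2^2 = 1.603e+06
Step 2: n*m = 7.082e+25*4.222e-26 = 2.99
Step 3: P = (1/3)*2.99*1.603e+06 = 1.598e+06 Pa

1.598e+06


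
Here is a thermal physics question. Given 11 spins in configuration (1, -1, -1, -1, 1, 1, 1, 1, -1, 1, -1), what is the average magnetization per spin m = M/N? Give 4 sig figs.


Step 1: Count up spins (+1): 6, down spins (-1): 5
Step 2: Total magnetization M = 6 - 5 = 1
Step 3: m = M/N = 1/11 = 0.09091

0.09091


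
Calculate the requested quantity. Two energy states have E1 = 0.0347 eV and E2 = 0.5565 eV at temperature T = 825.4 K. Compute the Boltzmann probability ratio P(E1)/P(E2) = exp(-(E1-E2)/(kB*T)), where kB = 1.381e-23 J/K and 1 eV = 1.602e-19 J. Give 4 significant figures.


Step 1: Compute energy difference dE = E1 - E2 = 0.0347 - 0.5565 = -0.5218 eV
Step 2: Convert to Joules: dE_J = -0.5218 * 1.602e-19 = -8.359e-20 J
Step 3: Compute exponent = -dE_J / (kB * T) = -(-8.359e-20) / (1.381e-23 * 825.4) = 7.333
Step 4: P(E1)/P(E2) = exp(7.333) = 1531

1531


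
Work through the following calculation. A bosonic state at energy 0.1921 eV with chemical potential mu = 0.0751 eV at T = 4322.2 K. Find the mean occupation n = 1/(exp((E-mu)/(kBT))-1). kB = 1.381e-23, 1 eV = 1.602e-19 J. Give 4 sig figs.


Step 1: (E - mu) = 0.117 eV
Step 2: x = (E-mu)*eV/(kB*T) = 0.117*1.602e-19/(1.381e-23*4322.2) = 0.314
Step 3: exp(x) = 1.369
Step 4: n = 1/(exp(x)-1) = 2.711

2.711


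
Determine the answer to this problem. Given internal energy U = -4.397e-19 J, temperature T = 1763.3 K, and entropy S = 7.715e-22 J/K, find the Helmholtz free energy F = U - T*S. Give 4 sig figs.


Step 1: T*S = 1763.3 * 7.715e-22 = 1.36e-18 J
Step 2: F = U - T*S = -4.397e-19 - 1.36e-18
Step 3: F = -1.8e-18 J

-1.8e-18


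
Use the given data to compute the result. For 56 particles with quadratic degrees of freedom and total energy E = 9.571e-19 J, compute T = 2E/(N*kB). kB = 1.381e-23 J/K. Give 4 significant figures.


Step 1: Numerator = 2*E = 2*9.571e-19 = 1.914e-18 J
Step 2: Denominator = N*kB = 56*1.381e-23 = 7.734e-22
Step 3: T = 1.914e-18 / 7.734e-22 = 2475 K

2475


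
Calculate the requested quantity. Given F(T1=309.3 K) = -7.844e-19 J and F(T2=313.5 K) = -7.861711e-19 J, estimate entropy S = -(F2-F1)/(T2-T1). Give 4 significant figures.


Step 1: dF = F2 - F1 = -7.861711e-19 - (-7.844e-19) = -1.7711e-21 J
Step 2: dT = T2 - T1 = 313.5 - 309.3 = 4.2 K
Step 3: S = -dF/dT = -(-1.7711e-21)/4.2 = 4.217e-22 J/K

4.217e-22


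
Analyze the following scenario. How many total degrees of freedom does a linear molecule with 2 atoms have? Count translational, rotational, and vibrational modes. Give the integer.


Step 1: Translational DOF = 3
Step 2: Rotational DOF (linear) = 2
Step 3: Vibrational DOF = 3*2 - 5 = 1
Step 4: Total = 3 + 2 + 1 = 6

6


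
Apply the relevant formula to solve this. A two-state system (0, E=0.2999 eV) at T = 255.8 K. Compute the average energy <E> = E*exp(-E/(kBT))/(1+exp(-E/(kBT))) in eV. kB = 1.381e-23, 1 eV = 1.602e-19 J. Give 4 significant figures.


Step 1: beta*E = 0.2999*1.602e-19/(1.381e-23*255.8) = 13.6
Step 2: exp(-beta*E) = 1.24e-06
Step 3: <E> = 0.2999*1.24e-06/(1+1.24e-06) = 3.72e-07 eV

3.72e-07


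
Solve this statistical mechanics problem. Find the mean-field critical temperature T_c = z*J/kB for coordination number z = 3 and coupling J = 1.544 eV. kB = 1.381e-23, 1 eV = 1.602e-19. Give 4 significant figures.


Step 1: z*J = 3*1.544 = 4.632 eV
Step 2: Convert to Joules: 4.632*1.602e-19 = 7.42e-19 J
Step 3: T_c = 7.42e-19 / 1.381e-23 = 5.373e+04 K

5.373e+04


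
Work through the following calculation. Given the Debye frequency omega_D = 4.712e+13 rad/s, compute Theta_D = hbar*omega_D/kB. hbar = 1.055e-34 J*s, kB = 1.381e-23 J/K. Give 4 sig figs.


Step 1: hbar*omega_D = 1.055e-34 * 4.712e+13 = 4.971e-21 J
Step 2: Theta_D = 4.971e-21 / 1.381e-23
Step 3: Theta_D = 360 K

360


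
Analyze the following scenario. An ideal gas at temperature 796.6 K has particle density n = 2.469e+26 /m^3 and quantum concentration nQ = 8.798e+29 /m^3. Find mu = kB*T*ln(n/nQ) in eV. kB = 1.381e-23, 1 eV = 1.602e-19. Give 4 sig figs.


Step 1: n/nQ = 2.469e+26/8.798e+29 = 0.0002806
Step 2: ln(n/nQ) = -8.178
Step 3: mu = kB*T*ln(n/nQ) = 1.1e-20*-8.178 = -8.997e-20 J
Step 4: Convert to eV: -8.997e-20/1.602e-19 = -0.5616 eV

-0.5616


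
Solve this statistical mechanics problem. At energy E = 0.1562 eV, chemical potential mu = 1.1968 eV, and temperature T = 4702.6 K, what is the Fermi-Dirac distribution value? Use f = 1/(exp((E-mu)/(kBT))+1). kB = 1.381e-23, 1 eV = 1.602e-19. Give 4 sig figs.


Step 1: (E - mu) = 0.1562 - 1.1968 = -1.041 eV
Step 2: Convert: (E-mu)*eV = -1.667e-19 J
Step 3: x = (E-mu)*eV/(kB*T) = -2.567
Step 4: f = 1/(exp(-2.567)+1) = 0.9287

0.9287


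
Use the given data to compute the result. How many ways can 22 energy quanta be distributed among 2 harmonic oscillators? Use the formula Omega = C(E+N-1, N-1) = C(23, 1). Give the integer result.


Step 1: Use binomial coefficient C(23, 1)
Step 2: Numerator = 23! / 22!
Step 3: Denominator = 1!
Step 4: Omega = 23

23


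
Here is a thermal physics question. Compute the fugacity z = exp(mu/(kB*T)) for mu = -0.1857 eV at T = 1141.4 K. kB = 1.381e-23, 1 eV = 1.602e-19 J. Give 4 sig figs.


Step 1: Convert mu to Joules: -0.1857*1.602e-19 = -2.975e-20 J
Step 2: kB*T = 1.381e-23*1141.4 = 1.576e-20 J
Step 3: mu/(kB*T) = -1.887
Step 4: z = exp(-1.887) = 0.1515

0.1515


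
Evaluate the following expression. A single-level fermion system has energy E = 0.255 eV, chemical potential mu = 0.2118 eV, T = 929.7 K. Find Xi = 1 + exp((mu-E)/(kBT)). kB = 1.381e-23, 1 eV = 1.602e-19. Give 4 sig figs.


Step 1: (mu - E) = 0.2118 - 0.255 = -0.0432 eV
Step 2: x = (mu-E)*eV/(kB*T) = -0.0432*1.602e-19/(1.381e-23*929.7) = -0.539
Step 3: exp(x) = 0.5833
Step 4: Xi = 1 + 0.5833 = 1.583

1.583


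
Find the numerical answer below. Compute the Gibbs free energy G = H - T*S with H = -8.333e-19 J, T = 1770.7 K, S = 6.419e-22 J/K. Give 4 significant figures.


Step 1: T*S = 1770.7 * 6.419e-22 = 1.137e-18 J
Step 2: G = H - T*S = -8.333e-19 - 1.137e-18
Step 3: G = -1.97e-18 J

-1.97e-18


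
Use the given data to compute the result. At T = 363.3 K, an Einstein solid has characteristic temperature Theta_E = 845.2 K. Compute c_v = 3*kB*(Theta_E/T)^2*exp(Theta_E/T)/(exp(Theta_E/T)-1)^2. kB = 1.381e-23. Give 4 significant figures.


Step 1: x = Theta_E/T = 845.2/363.3 = 2.326
Step 2: x^2 = 5.412
Step 3: exp(x) = 10.24
Step 4: c_v = 3*1.381e-23*5.412*10.24/(10.24-1)^2 = 2.689e-23

2.689e-23


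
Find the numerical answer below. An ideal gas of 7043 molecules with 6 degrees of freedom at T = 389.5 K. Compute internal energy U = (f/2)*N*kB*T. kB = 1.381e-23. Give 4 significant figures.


Step 1: f/2 = 6/2 = 3.0
Step 2: N*kB*T = 7043*1.381e-23*389.5 = 3.788e-17
Step 3: U = 3.0 * 3.788e-17 = 1.137e-16 J

1.137e-16


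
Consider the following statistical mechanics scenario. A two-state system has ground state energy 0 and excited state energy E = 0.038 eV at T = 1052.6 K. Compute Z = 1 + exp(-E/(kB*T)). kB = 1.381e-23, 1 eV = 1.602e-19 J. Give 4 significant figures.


Step 1: Compute beta*E = E*eV/(kB*T) = 0.038*1.602e-19/(1.381e-23*1052.6) = 0.4188
Step 2: exp(-beta*E) = exp(-0.4188) = 0.6578
Step 3: Z = 1 + 0.6578 = 1.658

1.658


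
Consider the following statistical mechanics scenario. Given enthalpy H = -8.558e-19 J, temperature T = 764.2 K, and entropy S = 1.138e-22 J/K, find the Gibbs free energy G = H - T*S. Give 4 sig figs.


Step 1: T*S = 764.2 * 1.138e-22 = 8.697e-20 J
Step 2: G = H - T*S = -8.558e-19 - 8.697e-20
Step 3: G = -9.428e-19 J

-9.428e-19


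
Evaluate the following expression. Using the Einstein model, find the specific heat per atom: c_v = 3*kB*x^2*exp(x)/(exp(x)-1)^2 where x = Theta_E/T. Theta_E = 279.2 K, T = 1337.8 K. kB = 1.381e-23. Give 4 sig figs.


Step 1: x = Theta_E/T = 279.2/1337.8 = 0.2087
Step 2: x^2 = 0.04356
Step 3: exp(x) = 1.232
Step 4: c_v = 3*1.381e-23*0.04356*1.232/(1.232-1)^2 = 4.128e-23

4.128e-23


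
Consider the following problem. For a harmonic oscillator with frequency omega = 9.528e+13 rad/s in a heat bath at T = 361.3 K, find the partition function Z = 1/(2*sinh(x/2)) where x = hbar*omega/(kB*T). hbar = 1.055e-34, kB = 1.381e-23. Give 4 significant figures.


Step 1: Compute x = hbar*omega/(kB*T) = 1.055e-34*9.528e+13/(1.381e-23*361.3) = 2.015
Step 2: x/2 = 1.007
Step 3: sinh(x/2) = 1.187
Step 4: Z = 1/(2*1.187) = 0.4214

0.4214


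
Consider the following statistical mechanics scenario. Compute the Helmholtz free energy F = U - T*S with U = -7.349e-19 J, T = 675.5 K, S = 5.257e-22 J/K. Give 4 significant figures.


Step 1: T*S = 675.5 * 5.257e-22 = 3.551e-19 J
Step 2: F = U - T*S = -7.349e-19 - 3.551e-19
Step 3: F = -1.09e-18 J

-1.09e-18


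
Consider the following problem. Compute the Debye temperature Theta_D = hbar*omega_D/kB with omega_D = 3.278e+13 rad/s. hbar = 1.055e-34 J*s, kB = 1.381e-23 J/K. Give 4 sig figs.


Step 1: hbar*omega_D = 1.055e-34 * 3.278e+13 = 3.458e-21 J
Step 2: Theta_D = 3.458e-21 / 1.381e-23
Step 3: Theta_D = 250.4 K

250.4


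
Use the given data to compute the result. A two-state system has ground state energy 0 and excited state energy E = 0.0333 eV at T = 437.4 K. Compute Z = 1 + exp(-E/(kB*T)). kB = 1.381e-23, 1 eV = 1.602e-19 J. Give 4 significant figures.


Step 1: Compute beta*E = E*eV/(kB*T) = 0.0333*1.602e-19/(1.381e-23*437.4) = 0.8831
Step 2: exp(-beta*E) = exp(-0.8831) = 0.4135
Step 3: Z = 1 + 0.4135 = 1.413

1.413


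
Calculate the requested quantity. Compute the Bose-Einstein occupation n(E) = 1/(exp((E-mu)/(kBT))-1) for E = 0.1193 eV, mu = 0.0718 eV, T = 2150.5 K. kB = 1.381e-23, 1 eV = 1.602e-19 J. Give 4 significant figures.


Step 1: (E - mu) = 0.0475 eV
Step 2: x = (E-mu)*eV/(kB*T) = 0.0475*1.602e-19/(1.381e-23*2150.5) = 0.2562
Step 3: exp(x) = 1.292
Step 4: n = 1/(exp(x)-1) = 3.424

3.424


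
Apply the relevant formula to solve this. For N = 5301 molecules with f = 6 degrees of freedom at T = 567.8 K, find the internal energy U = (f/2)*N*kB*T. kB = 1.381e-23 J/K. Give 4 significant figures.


Step 1: f/2 = 6/2 = 3.0
Step 2: N*kB*T = 5301*1.381e-23*567.8 = 4.157e-17
Step 3: U = 3.0 * 4.157e-17 = 1.247e-16 J

1.247e-16
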